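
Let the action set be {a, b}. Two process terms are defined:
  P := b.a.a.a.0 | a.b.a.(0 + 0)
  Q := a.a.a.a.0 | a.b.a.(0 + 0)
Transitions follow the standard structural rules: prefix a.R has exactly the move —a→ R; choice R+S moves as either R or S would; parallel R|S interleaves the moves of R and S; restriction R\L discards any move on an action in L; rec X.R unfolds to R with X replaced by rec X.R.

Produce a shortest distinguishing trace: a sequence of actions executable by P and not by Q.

P's transition system — 20 states:
  u0 = b.a.a.a.0 | a.b.a.(0 + 0) :: ··a··> u1, ··b··> u2
  u1 = b.a.a.a.0 | b.a.(0 + 0) :: ··b··> u3, ··b··> u4
  u2 = a.a.a.0 | a.b.a.(0 + 0) :: ··a··> u3, ··a··> u5
  u3 = a.a.a.0 | b.a.(0 + 0) :: ··a··> u6, ··b··> u7
  u4 = b.a.a.a.0 | a.(0 + 0) :: ··a··> u8, ··b··> u7
  u5 = a.a.0 | a.b.a.(0 + 0) :: ··a··> u6, ··a··> u9
  u6 = a.a.0 | b.a.(0 + 0) :: ··a··> u10, ··b··> u11
  u7 = a.a.a.0 | a.(0 + 0) :: ··a··> u11, ··a··> u12
  u8 = b.a.a.a.0 | (0 + 0) :: ··b··> u12
  u9 = a.0 | a.b.a.(0 + 0) :: ··a··> u10, ··a··> u13
  u10 = a.0 | b.a.(0 + 0) :: ··a··> u14, ··b··> u15
  u11 = a.a.0 | a.(0 + 0) :: ··a··> u15, ··a··> u16
  u12 = a.a.a.0 | (0 + 0) :: ··a··> u16
  u13 = 0 | a.b.a.(0 + 0) :: ··a··> u14
  u14 = 0 | b.a.(0 + 0) :: ··b··> u17
  u15 = a.0 | a.(0 + 0) :: ··a··> u17, ··a··> u18
  u16 = a.a.0 | (0 + 0) :: ··a··> u18
  u17 = 0 | a.(0 + 0) :: ··a··> u19
  u18 = a.0 | (0 + 0) :: ··a··> u19
  u19 = 0 | (0 + 0) :: deadlocked
Q's transition system — 20 states:
  v0 = a.a.a.a.0 | a.b.a.(0 + 0) :: ··a··> v1, ··a··> v2
  v1 = a.a.a.0 | a.b.a.(0 + 0) :: ··a··> v3, ··a··> v4
  v2 = a.a.a.a.0 | b.a.(0 + 0) :: ··a··> v4, ··b··> v5
  v3 = a.a.0 | a.b.a.(0 + 0) :: ··a··> v6, ··a··> v7
  v4 = a.a.a.0 | b.a.(0 + 0) :: ··a··> v7, ··b··> v8
  v5 = a.a.a.a.0 | a.(0 + 0) :: ··a··> v8, ··a··> v9
  v6 = a.0 | a.b.a.(0 + 0) :: ··a··> v10, ··a··> v11
  v7 = a.a.0 | b.a.(0 + 0) :: ··a··> v11, ··b··> v12
  v8 = a.a.a.0 | a.(0 + 0) :: ··a··> v12, ··a··> v13
  v9 = a.a.a.a.0 | (0 + 0) :: ··a··> v13
  v10 = 0 | a.b.a.(0 + 0) :: ··a··> v14
  v11 = a.0 | b.a.(0 + 0) :: ··a··> v14, ··b··> v15
  v12 = a.a.0 | a.(0 + 0) :: ··a··> v15, ··a··> v16
  v13 = a.a.a.0 | (0 + 0) :: ··a··> v16
  v14 = 0 | b.a.(0 + 0) :: ··b··> v17
  v15 = a.0 | a.(0 + 0) :: ··a··> v17, ··a··> v18
  v16 = a.a.0 | (0 + 0) :: ··a··> v18
  v17 = 0 | a.(0 + 0) :: ··a··> v19
  v18 = a.0 | (0 + 0) :: ··a··> v19
  v19 = 0 | (0 + 0) :: deadlocked
Executing b from P (initial set {u0}):
  step 1 (b): {u2}
  ✓ P
Executing b from Q (initial set {v0}):
  step 1 (b): ∅  — Q cannot continue

b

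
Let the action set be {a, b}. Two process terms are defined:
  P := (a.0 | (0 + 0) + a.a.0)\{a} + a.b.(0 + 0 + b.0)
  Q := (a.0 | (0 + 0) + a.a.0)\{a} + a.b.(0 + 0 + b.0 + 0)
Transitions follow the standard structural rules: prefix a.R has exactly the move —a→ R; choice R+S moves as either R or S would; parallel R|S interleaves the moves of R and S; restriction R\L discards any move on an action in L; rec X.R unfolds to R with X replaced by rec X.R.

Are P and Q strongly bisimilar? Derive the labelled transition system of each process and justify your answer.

LTS(P): 4 reachable states
  u0 = (a.0 | (0 + 0) + a.a.0)\{a} + a.b.(0 + 0 + b.0) has moves ··a··> u1
  u1 = b.(0 + 0 + b.0) has moves ··b··> u2
  u2 = 0 + 0 + b.0 has moves ··b··> u3
  u3 = 0 has moves ∅
LTS(Q): 4 reachable states
  v0 = (a.0 | (0 + 0) + a.a.0)\{a} + a.b.(0 + 0 + b.0 + 0) has moves ··a··> v1
  v1 = b.(0 + 0 + b.0 + 0) has moves ··b··> v2
  v2 = 0 + 0 + b.0 + 0 has moves ··b··> v3
  v3 = 0 has moves ∅
Coarsest stable partition (strong bisimilarity classes):
  B0 = {u0, v0}
  B1 = {u1, v1}
  B2 = {u2, v2}
  B3 = {u3, v3}
u0 ∈ B0, v0 ∈ B0 → same block

bisimilar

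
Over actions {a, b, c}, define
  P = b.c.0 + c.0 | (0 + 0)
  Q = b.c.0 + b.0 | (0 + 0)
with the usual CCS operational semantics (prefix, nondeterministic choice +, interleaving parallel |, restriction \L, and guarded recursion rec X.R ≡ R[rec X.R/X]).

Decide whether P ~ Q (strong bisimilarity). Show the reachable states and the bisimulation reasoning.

not bisimilar

Reachable graph of P (4 states):
  s0 = b.c.0 + c.0 | (0 + 0) ⊢ =b=> s1, =c=> s2
  s1 = c.0 ⊢ =c=> s3
  s2 = 0 | (0 + 0) ⊢ deadlocked
  s3 = 0 ⊢ deadlocked
Reachable graph of Q (4 states):
  t0 = b.c.0 + b.0 | (0 + 0) ⊢ =b=> t1, =b=> t2
  t1 = 0 | (0 + 0) ⊢ deadlocked
  t2 = c.0 ⊢ =c=> t3
  t3 = 0 ⊢ deadlocked
Coarsest stable partition (strong bisimilarity classes):
  B0 = {s0}
  B1 = {s2, s3, t1, t3}
  B2 = {s1, t2}
  B3 = {t0}
s0 ∈ B0, t0 ∈ B3 → different blocks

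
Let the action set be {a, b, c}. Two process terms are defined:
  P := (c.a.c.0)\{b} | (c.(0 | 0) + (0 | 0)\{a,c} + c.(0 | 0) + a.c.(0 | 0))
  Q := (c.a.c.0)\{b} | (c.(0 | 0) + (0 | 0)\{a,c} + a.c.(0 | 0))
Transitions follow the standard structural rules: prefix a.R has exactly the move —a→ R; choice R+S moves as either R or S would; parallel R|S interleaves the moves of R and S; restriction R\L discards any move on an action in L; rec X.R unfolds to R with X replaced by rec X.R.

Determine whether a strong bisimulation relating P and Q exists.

Reachable graph of P (12 states):
  u0 = (c.a.c.0)\{b} | (c.(0 | 0) + (0 | 0)\{a,c} + c.(0 | 0) + a.c.(0 | 0)) ⊢ -a-> u1, -c-> u2, -c-> u3
  u1 = (c.a.c.0)\{b} | c.(0 | 0) ⊢ -c-> u3, -c-> u4
  u2 = (a.c.0)\{b} | (c.(0 | 0) + (0 | 0)\{a,c} + c.(0 | 0) + a.c.(0 | 0)) ⊢ -a-> u4, -a-> u5, -c-> u6
  u3 = (c.a.c.0)\{b} | (0 | 0) ⊢ -c-> u6
  u4 = (a.c.0)\{b} | c.(0 | 0) ⊢ -a-> u7, -c-> u6
  u5 = (c.0)\{b} | (c.(0 | 0) + (0 | 0)\{a,c} + c.(0 | 0) + a.c.(0 | 0)) ⊢ -a-> u7, -c-> u8, -c-> u9
  u6 = (a.c.0)\{b} | (0 | 0) ⊢ -a-> u8
  u7 = (c.0)\{b} | c.(0 | 0) ⊢ -c-> u10, -c-> u8
  u8 = (c.0)\{b} | (0 | 0) ⊢ -c-> u11
  u9 = 0\{b} | (c.(0 | 0) + (0 | 0)\{a,c} + c.(0 | 0) + a.c.(0 | 0)) ⊢ -a-> u10, -c-> u11
  u10 = 0\{b} | c.(0 | 0) ⊢ -c-> u11
  u11 = 0\{b} | (0 | 0) ⊢ ∅
Reachable graph of Q (12 states):
  v0 = (c.a.c.0)\{b} | (c.(0 | 0) + (0 | 0)\{a,c} + a.c.(0 | 0)) ⊢ -a-> v1, -c-> v2, -c-> v3
  v1 = (c.a.c.0)\{b} | c.(0 | 0) ⊢ -c-> v3, -c-> v4
  v2 = (a.c.0)\{b} | (c.(0 | 0) + (0 | 0)\{a,c} + a.c.(0 | 0)) ⊢ -a-> v4, -a-> v5, -c-> v6
  v3 = (c.a.c.0)\{b} | (0 | 0) ⊢ -c-> v6
  v4 = (a.c.0)\{b} | c.(0 | 0) ⊢ -a-> v7, -c-> v6
  v5 = (c.0)\{b} | (c.(0 | 0) + (0 | 0)\{a,c} + a.c.(0 | 0)) ⊢ -a-> v7, -c-> v8, -c-> v9
  v6 = (a.c.0)\{b} | (0 | 0) ⊢ -a-> v8
  v7 = (c.0)\{b} | c.(0 | 0) ⊢ -c-> v10, -c-> v8
  v8 = (c.0)\{b} | (0 | 0) ⊢ -c-> v11
  v9 = 0\{b} | (c.(0 | 0) + (0 | 0)\{a,c} + a.c.(0 | 0)) ⊢ -a-> v10, -c-> v11
  v10 = 0\{b} | c.(0 | 0) ⊢ -c-> v11
  v11 = 0\{b} | (0 | 0) ⊢ ∅
Partition-refinement fixed point:
  B0 = {u0, v0}
  B1 = {u1, v1}
  B2 = {u3, v3}
  B3 = {u6, v6}
  B4 = {u10, u8, v10, v8}
  B5 = {u11, v11}
  B6 = {u4, v4}
  B7 = {u7, v7}
  B8 = {u2, v2}
  B9 = {u5, v5}
  B10 = {u9, v9}
u0 ∈ B0, v0 ∈ B0 → same block

P ~ Q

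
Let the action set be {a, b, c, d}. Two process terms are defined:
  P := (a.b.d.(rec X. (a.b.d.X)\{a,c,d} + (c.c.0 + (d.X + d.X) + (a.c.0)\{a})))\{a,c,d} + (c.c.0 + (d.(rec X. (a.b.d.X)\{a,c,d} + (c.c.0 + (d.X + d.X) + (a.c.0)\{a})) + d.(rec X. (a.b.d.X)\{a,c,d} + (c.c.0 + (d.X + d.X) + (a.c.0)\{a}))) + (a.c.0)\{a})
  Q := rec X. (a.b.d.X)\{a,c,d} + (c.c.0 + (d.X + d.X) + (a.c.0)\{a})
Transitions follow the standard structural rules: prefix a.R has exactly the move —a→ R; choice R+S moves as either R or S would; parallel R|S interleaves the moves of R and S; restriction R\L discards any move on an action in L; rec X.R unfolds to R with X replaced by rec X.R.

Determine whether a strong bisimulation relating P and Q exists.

P's transition system — 4 states:
  u0 = (a.b.d.(rec X. (a.b.d.X)\{a,c,d} + (c.c.0 + (d.X + d.X) + (a.c.0)\{a})))\{a,c,d} + (c.c.0 + (d.(rec X. (a.b.d.X)\{a,c,d} + (c.c.0 + (d.X + d.X) + (a.c.0)\{a})) + d.(rec X. (a.b.d.X)\{a,c,d} + (c.c.0 + (d.X + d.X) + (a.c.0)\{a}))) + (a.c.0)\{a}) ⊢ —c→ u1, —d→ u2
  u1 = c.0 ⊢ —c→ u3
  u2 = rec X. (a.b.d.X)\{a,c,d} + (c.c.0 + (d.X + d.X) + (a.c.0)\{a}) ⊢ —c→ u1, —d→ u2
  u3 = 0 ⊢ (no moves)
Q's transition system — 3 states:
  v0 = rec X. (a.b.d.X)\{a,c,d} + (c.c.0 + (d.X + d.X) + (a.c.0)\{a}) ⊢ —c→ v1, —d→ v0
  v1 = c.0 ⊢ —c→ v2
  v2 = 0 ⊢ (no moves)
Bisimilarity quotient blocks:
  B0 = {u0, u2, v0}
  B1 = {u1, v1}
  B2 = {u3, v2}
u0 ∈ B0, v0 ∈ B0 → same block

bisimilar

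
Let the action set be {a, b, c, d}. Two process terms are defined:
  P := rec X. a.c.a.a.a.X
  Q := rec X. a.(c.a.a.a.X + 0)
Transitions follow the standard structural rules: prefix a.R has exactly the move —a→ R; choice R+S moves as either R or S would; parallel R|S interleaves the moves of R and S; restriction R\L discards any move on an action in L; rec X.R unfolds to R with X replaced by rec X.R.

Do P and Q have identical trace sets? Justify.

P's transition system — 5 states:
  s0 = rec X. a.c.a.a.a.X has moves =a=> s1
  s1 = c.a.a.a.(rec X. a.c.a.a.a.X) has moves =c=> s2
  s2 = a.a.a.(rec X. a.c.a.a.a.X) has moves =a=> s3
  s3 = a.a.(rec X. a.c.a.a.a.X) has moves =a=> s4
  s4 = a.(rec X. a.c.a.a.a.X) has moves =a=> s0
Q's transition system — 5 states:
  t0 = rec X. a.(c.a.a.a.X + 0) has moves =a=> t1
  t1 = c.a.a.a.(rec X. a.(c.a.a.a.X + 0)) + 0 has moves =c=> t2
  t2 = a.a.a.(rec X. a.(c.a.a.a.X + 0)) has moves =a=> t3
  t3 = a.a.(rec X. a.(c.a.a.a.X + 0)) has moves =a=> t4
  t4 = a.(rec X. a.(c.a.a.a.X + 0)) has moves =a=> t0
Partition-refinement fixed point:
  B0 = {s0, t0}
  B1 = {s1, t1}
  B2 = {s2, t2}
  B3 = {s3, t3}
  B4 = {s4, t4}
s0 ∈ B0, t0 ∈ B0 → same block
Bisimilar ⇒ trace-equivalent.

trace-equivalent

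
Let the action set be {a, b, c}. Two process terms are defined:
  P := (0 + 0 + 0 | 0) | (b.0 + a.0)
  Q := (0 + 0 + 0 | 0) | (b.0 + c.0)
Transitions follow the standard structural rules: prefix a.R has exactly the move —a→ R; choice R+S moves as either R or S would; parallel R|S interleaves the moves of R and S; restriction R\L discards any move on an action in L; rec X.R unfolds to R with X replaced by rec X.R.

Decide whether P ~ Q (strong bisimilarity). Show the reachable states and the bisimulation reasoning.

LTS(P): 2 reachable states
  p0 = (0 + 0 + 0 | 0) | (b.0 + a.0) ⊢ --a--▸ p1, --b--▸ p1
  p1 = (0 + 0 + 0 | 0) | 0 ⊢ (no moves)
LTS(Q): 2 reachable states
  q0 = (0 + 0 + 0 | 0) | (b.0 + c.0) ⊢ --b--▸ q1, --c--▸ q1
  q1 = (0 + 0 + 0 | 0) | 0 ⊢ (no moves)
Coarsest stable partition (strong bisimilarity classes):
  B0 = {p0}
  B1 = {p1, q1}
  B2 = {q0}
p0 ∈ B0, q0 ∈ B2 → different blocks

NO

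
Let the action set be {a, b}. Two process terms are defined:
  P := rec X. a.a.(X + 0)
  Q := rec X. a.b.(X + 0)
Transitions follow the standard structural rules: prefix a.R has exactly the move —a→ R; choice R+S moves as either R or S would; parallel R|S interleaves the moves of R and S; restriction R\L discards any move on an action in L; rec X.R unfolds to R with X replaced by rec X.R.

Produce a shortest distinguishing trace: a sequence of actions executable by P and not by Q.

P's transition system — 3 states:
  p0 = rec X. a.a.(X + 0) has moves =a=> p1
  p1 = a.((rec X. a.a.(X + 0)) + 0) has moves =a=> p2
  p2 = (rec X. a.a.(X + 0)) + 0 has moves =a=> p1
Q's transition system — 3 states:
  q0 = rec X. a.b.(X + 0) has moves =a=> q1
  q1 = b.((rec X. a.b.(X + 0)) + 0) has moves =b=> q2
  q2 = (rec X. a.b.(X + 0)) + 0 has moves =a=> q1
Trace ⟨aa⟩ through P, begin at {p0}:
  [1] a ⇒ {p1}
  [2] a ⇒ {p2}
  P completes σ.
Trace ⟨aa⟩ through Q, begin at {q0}:
  [1] a ⇒ {q1}
  [2] a ⇒ ∅ (Q stuck)

aa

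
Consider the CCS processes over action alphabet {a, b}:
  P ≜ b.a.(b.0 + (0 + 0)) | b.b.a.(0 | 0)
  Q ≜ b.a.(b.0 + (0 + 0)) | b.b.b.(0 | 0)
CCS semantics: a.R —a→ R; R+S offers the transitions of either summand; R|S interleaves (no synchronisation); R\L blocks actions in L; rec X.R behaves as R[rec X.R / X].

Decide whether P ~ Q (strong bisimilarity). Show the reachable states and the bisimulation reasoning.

LTS(P): 16 reachable states
  p0 = b.a.(b.0 + (0 + 0)) | b.b.a.(0 | 0) :: ··b··> p1, ··b··> p2
  p1 = a.(b.0 + (0 + 0)) | b.b.a.(0 | 0) :: ··a··> p3, ··b··> p4
  p2 = b.a.(b.0 + (0 + 0)) | b.a.(0 | 0) :: ··b··> p4, ··b··> p5
  p3 = (b.0 + (0 + 0)) | b.b.a.(0 | 0) :: ··b··> p6, ··b··> p7
  p4 = a.(b.0 + (0 + 0)) | b.a.(0 | 0) :: ··a··> p6, ··b··> p8
  p5 = b.a.(b.0 + (0 + 0)) | a.(0 | 0) :: ··a··> p9, ··b··> p8
  p6 = (b.0 + (0 + 0)) | b.a.(0 | 0) :: ··b··> p10, ··b··> p11
  p7 = 0 | b.b.a.(0 | 0) :: ··b··> p11
  p8 = a.(b.0 + (0 + 0)) | a.(0 | 0) :: ··a··> p10, ··a··> p12
  p9 = b.a.(b.0 + (0 + 0)) | (0 | 0) :: ··b··> p12
  p10 = (b.0 + (0 + 0)) | a.(0 | 0) :: ··a··> p13, ··b··> p14
  p11 = 0 | b.a.(0 | 0) :: ··b··> p14
  p12 = a.(b.0 + (0 + 0)) | (0 | 0) :: ··a··> p13
  p13 = (b.0 + (0 + 0)) | (0 | 0) :: ··b··> p15
  p14 = 0 | a.(0 | 0) :: ··a··> p15
  p15 = 0 | (0 | 0) :: (no moves)
LTS(Q): 16 reachable states
  q0 = b.a.(b.0 + (0 + 0)) | b.b.b.(0 | 0) :: ··b··> q1, ··b··> q2
  q1 = a.(b.0 + (0 + 0)) | b.b.b.(0 | 0) :: ··a··> q3, ··b··> q4
  q2 = b.a.(b.0 + (0 + 0)) | b.b.(0 | 0) :: ··b··> q4, ··b··> q5
  q3 = (b.0 + (0 + 0)) | b.b.b.(0 | 0) :: ··b··> q6, ··b··> q7
  q4 = a.(b.0 + (0 + 0)) | b.b.(0 | 0) :: ··a··> q6, ··b··> q8
  q5 = b.a.(b.0 + (0 + 0)) | b.(0 | 0) :: ··b··> q8, ··b··> q9
  q6 = (b.0 + (0 + 0)) | b.b.(0 | 0) :: ··b··> q10, ··b··> q11
  q7 = 0 | b.b.b.(0 | 0) :: ··b··> q11
  q8 = a.(b.0 + (0 + 0)) | b.(0 | 0) :: ··a··> q10, ··b··> q12
  q9 = b.a.(b.0 + (0 + 0)) | (0 | 0) :: ··b··> q12
  q10 = (b.0 + (0 + 0)) | b.(0 | 0) :: ··b··> q13, ··b··> q14
  q11 = 0 | b.b.(0 | 0) :: ··b··> q14
  q12 = a.(b.0 + (0 + 0)) | (0 | 0) :: ··a··> q13
  q13 = (b.0 + (0 + 0)) | (0 | 0) :: ··b··> q15
  q14 = 0 | b.(0 | 0) :: ··b··> q15
  q15 = 0 | (0 | 0) :: (no moves)
Bisimilarity quotient blocks:
  B0 = {p0}
  B1 = {p1}
  B2 = {p4}
  B3 = {p8}
  B4 = {p10}
  B5 = {p13, q13, q14}
  B6 = {p15, q15}
  B7 = {p14}
  B8 = {p12, q12}
  B9 = {p6}
  B10 = {p11}
  B11 = {p3}
  B12 = {p7}
  B13 = {p2}
  B14 = {p5}
  B15 = {p9, q9}
  B16 = {q0}
  B17 = {q2}
  B18 = {q4}
  B19 = {q6, q7}
  B20 = {q10, q11}
  B21 = {q8}
  B22 = {q5}
  B23 = {q1}
  B24 = {q3}
p0 ∈ B0, q0 ∈ B16 → different blocks

P ≁ Q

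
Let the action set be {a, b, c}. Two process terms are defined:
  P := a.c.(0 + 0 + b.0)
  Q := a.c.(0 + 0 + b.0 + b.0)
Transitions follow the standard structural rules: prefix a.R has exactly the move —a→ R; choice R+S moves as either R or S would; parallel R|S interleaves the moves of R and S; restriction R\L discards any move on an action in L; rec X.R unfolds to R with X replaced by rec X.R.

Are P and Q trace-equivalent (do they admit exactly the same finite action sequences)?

traces(P) = traces(Q)

LTS(P): 4 reachable states
  u0 = a.c.(0 + 0 + b.0) :: --a--▸ u1
  u1 = c.(0 + 0 + b.0) :: --c--▸ u2
  u2 = 0 + 0 + b.0 :: --b--▸ u3
  u3 = 0 :: stopped
LTS(Q): 4 reachable states
  v0 = a.c.(0 + 0 + b.0 + b.0) :: --a--▸ v1
  v1 = c.(0 + 0 + b.0 + b.0) :: --c--▸ v2
  v2 = 0 + 0 + b.0 + b.0 :: --b--▸ v3
  v3 = 0 :: stopped
Partition-refinement fixed point:
  B0 = {u0, v0}
  B1 = {u1, v1}
  B2 = {u2, v2}
  B3 = {u3, v3}
u0 ∈ B0, v0 ∈ B0 → same block
Bisimilar ⇒ trace-equivalent.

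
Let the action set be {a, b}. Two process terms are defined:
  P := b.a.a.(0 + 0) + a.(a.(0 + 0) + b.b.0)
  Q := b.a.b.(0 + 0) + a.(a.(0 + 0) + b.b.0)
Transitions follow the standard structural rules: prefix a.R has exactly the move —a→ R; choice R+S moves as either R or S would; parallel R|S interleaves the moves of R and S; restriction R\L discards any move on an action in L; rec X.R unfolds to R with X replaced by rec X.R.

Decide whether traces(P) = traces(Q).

LTS(P): 7 reachable states
  p0 = b.a.a.(0 + 0) + a.(a.(0 + 0) + b.b.0) :: --a--▸ p1, --b--▸ p2
  p1 = a.(0 + 0) + b.b.0 :: --a--▸ p3, --b--▸ p4
  p2 = a.a.(0 + 0) :: --a--▸ p5
  p3 = 0 + 0 :: ·
  p4 = b.0 :: --b--▸ p6
  p5 = a.(0 + 0) :: --a--▸ p3
  p6 = 0 :: ·
LTS(Q): 7 reachable states
  q0 = b.a.b.(0 + 0) + a.(a.(0 + 0) + b.b.0) :: --a--▸ q1, --b--▸ q2
  q1 = a.(0 + 0) + b.b.0 :: --a--▸ q3, --b--▸ q4
  q2 = a.b.(0 + 0) :: --a--▸ q5
  q3 = 0 + 0 :: ·
  q4 = b.0 :: --b--▸ q6
  q5 = b.(0 + 0) :: --b--▸ q3
  q6 = 0 :: ·
Run σ = ⟨baa⟩ on P: start {p0}
  step 1 (b): {p2}
  step 2 (a): {p5}
  step 3 (a): {p3}
  ✓ P
Run σ = ⟨baa⟩ on Q: start {q0}
  step 1 (b): {q2}
  step 2 (a): {q5}
  step 3 (a): ∅ (Q stuck)

trace-distinct — witness ⟨baa⟩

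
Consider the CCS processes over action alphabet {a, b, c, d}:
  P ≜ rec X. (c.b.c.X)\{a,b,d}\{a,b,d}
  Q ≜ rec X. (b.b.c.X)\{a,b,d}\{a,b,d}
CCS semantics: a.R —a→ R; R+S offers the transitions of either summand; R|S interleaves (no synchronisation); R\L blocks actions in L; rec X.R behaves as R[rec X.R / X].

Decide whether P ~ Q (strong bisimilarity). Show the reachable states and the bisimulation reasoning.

P's transition system — 2 states:
  s0 = rec X. (c.b.c.X)\{a,b,d}\{a,b,d} ⊢ —c→ s1
  s1 = (b.c.(rec X. (c.b.c.X)\{a,b,d}\{a,b,d}))\{a,b,d}\{a,b,d} ⊢ ·
Q's transition system — 1 states:
  t0 = rec X. (b.b.c.X)\{a,b,d}\{a,b,d} ⊢ ·
Partition-refinement fixed point:
  B0 = {s0}
  B1 = {s1, t0}
s0 ∈ B0, t0 ∈ B1 → different blocks

not bisimilar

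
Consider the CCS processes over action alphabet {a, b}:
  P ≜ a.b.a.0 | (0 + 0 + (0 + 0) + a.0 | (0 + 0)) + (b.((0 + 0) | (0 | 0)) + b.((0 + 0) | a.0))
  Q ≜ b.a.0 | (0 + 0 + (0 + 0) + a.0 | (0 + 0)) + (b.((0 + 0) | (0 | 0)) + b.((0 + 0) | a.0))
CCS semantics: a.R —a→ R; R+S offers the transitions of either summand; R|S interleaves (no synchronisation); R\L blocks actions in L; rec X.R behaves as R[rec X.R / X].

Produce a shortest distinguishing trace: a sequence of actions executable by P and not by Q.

aa

LTS(P): 11 reachable states
  u0 = a.b.a.0 | (0 + 0 + (0 + 0) + a.0 | (0 + 0)) + (b.((0 + 0) | (0 | 0)) + b.((0 + 0) | a.0)) → ··a··> u1, ··a··> u2, ··b··> u3, ··b··> u4
  u1 = a.b.a.0 | (0 | (0 + 0)) → ··a··> u5
  u2 = b.a.0 | (0 + 0 + (0 + 0) + a.0 | (0 + 0)) → ··a··> u5, ··b··> u6
  u3 = (0 + 0) | (0 | 0) → ·
  u4 = (0 + 0) | a.0 → ··a··> u7
  u5 = b.a.0 | (0 | (0 + 0)) → ··b··> u8
  u6 = a.0 | (0 + 0 + (0 + 0) + a.0 | (0 + 0)) → ··a··> u8, ··a··> u9
  u7 = (0 + 0) | 0 → ·
  u8 = a.0 | (0 | (0 + 0)) → ··a··> u10
  u9 = 0 | (0 + 0 + (0 + 0) + a.0 | (0 + 0)) → ··a··> u10
  u10 = 0 | (0 | (0 + 0)) → ·
LTS(Q): 9 reachable states
  v0 = b.a.0 | (0 + 0 + (0 + 0) + a.0 | (0 + 0)) + (b.((0 + 0) | (0 | 0)) + b.((0 + 0) | a.0)) → ··a··> v1, ··b··> v2, ··b··> v3, ··b··> v4
  v1 = b.a.0 | (0 | (0 + 0)) → ··b··> v5
  v2 = (0 + 0) | (0 | 0) → ·
  v3 = (0 + 0) | a.0 → ··a··> v6
  v4 = a.0 | (0 + 0 + (0 + 0) + a.0 | (0 + 0)) → ··a··> v5, ··a··> v7
  v5 = a.0 | (0 | (0 + 0)) → ··a··> v8
  v6 = (0 + 0) | 0 → ·
  v7 = 0 | (0 + 0 + (0 + 0) + a.0 | (0 + 0)) → ··a··> v8
  v8 = 0 | (0 | (0 + 0)) → ·
Trace ⟨aa⟩ through P, begin at {u0}:
  [1] a ⇒ {u1, u2}
  [2] a ⇒ {u5}
  P completes σ.
Trace ⟨aa⟩ through Q, begin at {v0}:
  [1] a ⇒ {v1}
  [2] a ⇒ ∅ (Q stuck)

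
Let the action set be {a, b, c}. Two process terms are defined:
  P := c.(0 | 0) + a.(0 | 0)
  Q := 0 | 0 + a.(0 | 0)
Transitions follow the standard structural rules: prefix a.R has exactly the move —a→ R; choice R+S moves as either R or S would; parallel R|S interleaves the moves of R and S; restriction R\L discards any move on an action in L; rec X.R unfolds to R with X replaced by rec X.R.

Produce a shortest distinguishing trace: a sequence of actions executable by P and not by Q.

P's transition system — 2 states:
  p0 = c.(0 | 0) + a.(0 | 0) has moves --a--▸ p1, --c--▸ p1
  p1 = 0 | 0 has moves ∅
Q's transition system — 2 states:
  q0 = 0 | 0 + a.(0 | 0) has moves --a--▸ q1
  q1 = 0 | 0 has moves ∅
Run σ = ⟨c⟩ on P: start {p0}
  after c @ step 1: {p1}
  — P admits the full trace.
Run σ = ⟨c⟩ on Q: start {q0}
  after c @ step 1: ∅ (Q stuck)

c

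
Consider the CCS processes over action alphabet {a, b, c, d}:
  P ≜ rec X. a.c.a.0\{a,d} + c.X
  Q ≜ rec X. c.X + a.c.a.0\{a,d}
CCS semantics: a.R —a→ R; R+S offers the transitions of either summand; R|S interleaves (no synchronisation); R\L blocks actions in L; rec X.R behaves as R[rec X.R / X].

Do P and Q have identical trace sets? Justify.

P's transition system — 4 states:
  m0 = rec X. a.c.a.0\{a,d} + c.X | ··a··> m1, ··c··> m0
  m1 = c.a.0\{a,d} | ··c··> m2
  m2 = a.0\{a,d} | ··a··> m3
  m3 = 0\{a,d} | ·
Q's transition system — 4 states:
  n0 = rec X. c.X + a.c.a.0\{a,d} | ··a··> n1, ··c··> n0
  n1 = c.a.0\{a,d} | ··c··> n2
  n2 = a.0\{a,d} | ··a··> n3
  n3 = 0\{a,d} | ·
Bisimilarity quotient blocks:
  B0 = {m0, n0}
  B1 = {m1, n1}
  B2 = {m2, n2}
  B3 = {m3, n3}
m0 ∈ B0, n0 ∈ B0 → same block
Bisimilar ⇒ trace-equivalent.

YES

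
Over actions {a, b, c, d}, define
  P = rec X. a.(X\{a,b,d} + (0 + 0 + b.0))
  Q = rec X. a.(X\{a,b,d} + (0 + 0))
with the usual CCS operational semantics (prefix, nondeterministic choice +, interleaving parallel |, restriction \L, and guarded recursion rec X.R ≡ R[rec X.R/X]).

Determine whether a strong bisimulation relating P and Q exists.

Reachable graph of P (3 states):
  p0 = rec X. a.(X\{a,b,d} + (0 + 0 + b.0)) ⊢ -a-> p1
  p1 = (rec X. a.(X\{a,b,d} + (0 + 0 + b.0)))\{a,b,d} + (0 + 0 + b.0) ⊢ -b-> p2
  p2 = 0 ⊢ ·
Reachable graph of Q (2 states):
  q0 = rec X. a.(X\{a,b,d} + (0 + 0)) ⊢ -a-> q1
  q1 = (rec X. a.(X\{a,b,d} + (0 + 0)))\{a,b,d} + (0 + 0) ⊢ ·
Partition-refinement fixed point:
  B0 = {p0}
  B1 = {p1}
  B2 = {p2, q1}
  B3 = {q0}
p0 ∈ B0, q0 ∈ B3 → different blocks

not bisimilar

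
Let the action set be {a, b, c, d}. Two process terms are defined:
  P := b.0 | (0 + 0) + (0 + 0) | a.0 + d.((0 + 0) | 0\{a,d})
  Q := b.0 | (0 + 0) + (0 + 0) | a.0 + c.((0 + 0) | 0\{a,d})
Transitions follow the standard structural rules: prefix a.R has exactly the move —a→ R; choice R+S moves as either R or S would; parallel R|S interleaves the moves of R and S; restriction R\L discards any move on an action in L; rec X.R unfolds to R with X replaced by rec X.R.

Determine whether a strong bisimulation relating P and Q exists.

Reachable graph of P (4 states):
  s0 = b.0 | (0 + 0) + (0 + 0) | a.0 + d.((0 + 0) | 0\{a,d}) has moves ··a··> s1, ··b··> s2, ··d··> s3
  s1 = (0 + 0) | 0 has moves deadlocked
  s2 = 0 | (0 + 0) has moves deadlocked
  s3 = (0 + 0) | 0\{a,d} has moves deadlocked
Reachable graph of Q (4 states):
  t0 = b.0 | (0 + 0) + (0 + 0) | a.0 + c.((0 + 0) | 0\{a,d}) has moves ··a··> t1, ··b··> t2, ··c··> t3
  t1 = (0 + 0) | 0 has moves deadlocked
  t2 = 0 | (0 + 0) has moves deadlocked
  t3 = (0 + 0) | 0\{a,d} has moves deadlocked
Coarsest stable partition (strong bisimilarity classes):
  B0 = {s0}
  B1 = {s1, s2, s3, t1, t2, t3}
  B2 = {t0}
s0 ∈ B0, t0 ∈ B2 → different blocks

NO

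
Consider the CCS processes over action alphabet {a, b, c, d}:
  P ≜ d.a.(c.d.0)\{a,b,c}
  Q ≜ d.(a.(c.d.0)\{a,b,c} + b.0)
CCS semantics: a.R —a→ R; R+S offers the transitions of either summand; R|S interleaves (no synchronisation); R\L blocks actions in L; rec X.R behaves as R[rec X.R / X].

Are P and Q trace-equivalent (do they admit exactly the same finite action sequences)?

LTS(P): 3 reachable states
  s0 = d.a.(c.d.0)\{a,b,c} has moves --d--▸ s1
  s1 = a.(c.d.0)\{a,b,c} has moves --a--▸ s2
  s2 = (c.d.0)\{a,b,c} has moves deadlocked
LTS(Q): 4 reachable states
  t0 = d.(a.(c.d.0)\{a,b,c} + b.0) has moves --d--▸ t1
  t1 = a.(c.d.0)\{a,b,c} + b.0 has moves --a--▸ t2, --b--▸ t3
  t2 = (c.d.0)\{a,b,c} has moves deadlocked
  t3 = 0 has moves deadlocked
Run σ = ⟨db⟩ on Q: start {t0}
  [1] d ⇒ {t1}
  [2] b ⇒ {t3}
  ✓ Q
Run σ = ⟨db⟩ on P: start {s0}
  [1] d ⇒ {s1}
  [2] b ⇒ ∅  — P cannot continue

traces(P) ≠ traces(Q) — witness ⟨db⟩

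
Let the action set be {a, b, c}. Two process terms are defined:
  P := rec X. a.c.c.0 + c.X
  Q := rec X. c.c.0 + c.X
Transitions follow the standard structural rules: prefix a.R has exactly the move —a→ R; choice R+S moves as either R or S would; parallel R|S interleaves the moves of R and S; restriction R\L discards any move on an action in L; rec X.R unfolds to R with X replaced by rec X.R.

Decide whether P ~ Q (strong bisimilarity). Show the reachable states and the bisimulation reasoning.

Reachable graph of P (4 states):
  u0 = rec X. a.c.c.0 + c.X :: ··a··> u1, ··c··> u0
  u1 = c.c.0 :: ··c··> u2
  u2 = c.0 :: ··c··> u3
  u3 = 0 :: ·
Reachable graph of Q (3 states):
  v0 = rec X. c.c.0 + c.X :: ··c··> v0, ··c··> v1
  v1 = c.0 :: ··c··> v2
  v2 = 0 :: ·
Bisimilarity quotient blocks:
  B0 = {u0}
  B1 = {u1}
  B2 = {u2, v1}
  B3 = {u3, v2}
  B4 = {v0}
u0 ∈ B0, v0 ∈ B4 → different blocks

NO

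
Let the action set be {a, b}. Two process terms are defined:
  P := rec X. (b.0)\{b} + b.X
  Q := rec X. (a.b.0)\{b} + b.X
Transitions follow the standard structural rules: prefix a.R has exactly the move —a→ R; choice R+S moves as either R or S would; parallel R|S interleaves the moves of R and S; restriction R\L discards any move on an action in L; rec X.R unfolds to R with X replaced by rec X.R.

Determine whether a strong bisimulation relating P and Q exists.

NO

Reachable graph of P (1 states):
  p0 = rec X. (b.0)\{b} + b.X :: -b-> p0
Reachable graph of Q (2 states):
  q0 = rec X. (a.b.0)\{b} + b.X :: -a-> q1, -b-> q0
  q1 = (b.0)\{b} :: ·
Coarsest stable partition (strong bisimilarity classes):
  B0 = {p0}
  B1 = {q0}
  B2 = {q1}
p0 ∈ B0, q0 ∈ B1 → different blocks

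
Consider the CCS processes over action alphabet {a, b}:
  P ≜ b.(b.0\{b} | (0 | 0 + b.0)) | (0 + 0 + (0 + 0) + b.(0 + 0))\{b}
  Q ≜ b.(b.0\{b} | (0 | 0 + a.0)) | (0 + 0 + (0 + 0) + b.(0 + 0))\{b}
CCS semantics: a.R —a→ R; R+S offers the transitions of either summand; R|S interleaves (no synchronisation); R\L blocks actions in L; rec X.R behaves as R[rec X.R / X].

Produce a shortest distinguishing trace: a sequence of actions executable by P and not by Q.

bbb

LTS(P): 5 reachable states
  m0 = b.(b.0\{b} | (0 | 0 + b.0)) | (0 + 0 + (0 + 0) + b.(0 + 0))\{b} has moves —b→ m1
  m1 = b.0\{b} | (0 | 0 + b.0) | (0 + 0 + (0 + 0) + b.(0 + 0))\{b} has moves —b→ m2, —b→ m3
  m2 = 0\{b} | (0 | 0 + b.0) | (0 + 0 + (0 + 0) + b.(0 + 0))\{b} has moves —b→ m4
  m3 = b.0\{b} | 0 | (0 + 0 + (0 + 0) + b.(0 + 0))\{b} has moves —b→ m4
  m4 = 0\{b} | 0 | (0 + 0 + (0 + 0) + b.(0 + 0))\{b} has moves stopped
LTS(Q): 5 reachable states
  n0 = b.(b.0\{b} | (0 | 0 + a.0)) | (0 + 0 + (0 + 0) + b.(0 + 0))\{b} has moves —b→ n1
  n1 = b.0\{b} | (0 | 0 + a.0) | (0 + 0 + (0 + 0) + b.(0 + 0))\{b} has moves —a→ n2, —b→ n3
  n2 = b.0\{b} | 0 | (0 + 0 + (0 + 0) + b.(0 + 0))\{b} has moves —b→ n4
  n3 = 0\{b} | (0 | 0 + a.0) | (0 + 0 + (0 + 0) + b.(0 + 0))\{b} has moves —a→ n4
  n4 = 0\{b} | 0 | (0 + 0 + (0 + 0) + b.(0 + 0))\{b} has moves stopped
Trace ⟨bbb⟩ through P, begin at {m0}:
  after b @ step 1: {m1}
  after b @ step 2: {m2, m3}
  after b @ step 3: {m4}
  P completes σ.
Trace ⟨bbb⟩ through Q, begin at {n0}:
  after b @ step 1: {n1}
  after b @ step 2: {n3}
  after b @ step 3: no successor for Q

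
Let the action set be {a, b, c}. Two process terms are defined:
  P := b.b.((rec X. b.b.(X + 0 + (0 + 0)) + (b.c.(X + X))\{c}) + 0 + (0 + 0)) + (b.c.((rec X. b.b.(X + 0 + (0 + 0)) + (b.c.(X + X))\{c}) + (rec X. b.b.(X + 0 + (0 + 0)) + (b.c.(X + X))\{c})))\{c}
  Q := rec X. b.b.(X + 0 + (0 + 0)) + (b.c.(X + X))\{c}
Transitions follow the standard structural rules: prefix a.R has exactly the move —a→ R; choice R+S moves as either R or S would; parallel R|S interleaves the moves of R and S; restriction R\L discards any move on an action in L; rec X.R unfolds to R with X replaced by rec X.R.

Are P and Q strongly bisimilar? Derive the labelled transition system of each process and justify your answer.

P ~ Q

Reachable graph of P (4 states):
  p0 = b.b.((rec X. b.b.(X + 0 + (0 + 0)) + (b.c.(X + X))\{c}) + 0 + (0 + 0)) + (b.c.((rec X. b.b.(X + 0 + (0 + 0)) + (b.c.(X + X))\{c}) + (rec X. b.b.(X + 0 + (0 + 0)) + (b.c.(X + X))\{c})))\{c} has moves ··b··> p1, ··b··> p2
  p1 = (c.((rec X. b.b.(X + 0 + (0 + 0)) + (b.c.(X + X))\{c}) + (rec X. b.b.(X + 0 + (0 + 0)) + (b.c.(X + X))\{c})))\{c} has moves (no moves)
  p2 = b.((rec X. b.b.(X + 0 + (0 + 0)) + (b.c.(X + X))\{c}) + 0 + (0 + 0)) has moves ··b··> p3
  p3 = (rec X. b.b.(X + 0 + (0 + 0)) + (b.c.(X + X))\{c}) + 0 + (0 + 0) has moves ··b··> p1, ··b··> p2
Reachable graph of Q (4 states):
  q0 = rec X. b.b.(X + 0 + (0 + 0)) + (b.c.(X + X))\{c} has moves ··b··> q1, ··b··> q2
  q1 = (c.((rec X. b.b.(X + 0 + (0 + 0)) + (b.c.(X + X))\{c}) + (rec X. b.b.(X + 0 + (0 + 0)) + (b.c.(X + X))\{c})))\{c} has moves (no moves)
  q2 = b.((rec X. b.b.(X + 0 + (0 + 0)) + (b.c.(X + X))\{c}) + 0 + (0 + 0)) has moves ··b··> q3
  q3 = (rec X. b.b.(X + 0 + (0 + 0)) + (b.c.(X + X))\{c}) + 0 + (0 + 0) has moves ··b··> q1, ··b··> q2
Bisimilarity quotient blocks:
  B0 = {p0, p3, q0, q3}
  B1 = {p2, q2}
  B2 = {p1, q1}
p0 ∈ B0, q0 ∈ B0 → same block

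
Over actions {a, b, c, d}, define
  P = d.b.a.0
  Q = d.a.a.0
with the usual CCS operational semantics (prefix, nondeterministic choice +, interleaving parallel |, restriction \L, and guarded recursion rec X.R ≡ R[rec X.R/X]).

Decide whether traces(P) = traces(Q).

Reachable graph of P (4 states):
  p0 = d.b.a.0 has moves —d→ p1
  p1 = b.a.0 has moves —b→ p2
  p2 = a.0 has moves —a→ p3
  p3 = 0 has moves deadlocked
Reachable graph of Q (4 states):
  q0 = d.a.a.0 has moves —d→ q1
  q1 = a.a.0 has moves —a→ q2
  q2 = a.0 has moves —a→ q3
  q3 = 0 has moves deadlocked
Executing db from P (initial set {p0}):
  [1] d ⇒ {p1}
  [2] b ⇒ {p2}
  P completes σ.
Executing db from Q (initial set {q0}):
  [1] d ⇒ {q1}
  [2] b ⇒ no successor for Q

trace-distinct — witness ⟨db⟩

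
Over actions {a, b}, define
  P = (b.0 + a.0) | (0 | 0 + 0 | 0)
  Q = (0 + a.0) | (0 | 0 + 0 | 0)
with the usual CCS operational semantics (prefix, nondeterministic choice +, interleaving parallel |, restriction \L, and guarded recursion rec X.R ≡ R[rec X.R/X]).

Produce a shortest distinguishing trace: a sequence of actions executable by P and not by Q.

b

P's transition system — 2 states:
  m0 = (b.0 + a.0) | (0 | 0 + 0 | 0) → =a=> m1, =b=> m1
  m1 = 0 | (0 | 0 + 0 | 0) → ·
Q's transition system — 2 states:
  n0 = (0 + a.0) | (0 | 0 + 0 | 0) → =a=> n1
  n1 = 0 | (0 | 0 + 0 | 0) → ·
Trace ⟨b⟩ through P, begin at {m0}:
  step 1 (b): {m1}
  — P admits the full trace.
Trace ⟨b⟩ through Q, begin at {n0}:
  step 1 (b): ∅ (Q stuck)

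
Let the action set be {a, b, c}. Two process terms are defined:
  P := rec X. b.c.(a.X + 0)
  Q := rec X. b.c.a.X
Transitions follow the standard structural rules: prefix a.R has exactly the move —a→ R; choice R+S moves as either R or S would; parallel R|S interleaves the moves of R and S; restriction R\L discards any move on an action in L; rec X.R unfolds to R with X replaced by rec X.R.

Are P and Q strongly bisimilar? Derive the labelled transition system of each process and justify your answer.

LTS(P): 3 reachable states
  s0 = rec X. b.c.(a.X + 0) ⊢ ··b··> s1
  s1 = c.(a.(rec X. b.c.(a.X + 0)) + 0) ⊢ ··c··> s2
  s2 = a.(rec X. b.c.(a.X + 0)) + 0 ⊢ ··a··> s0
LTS(Q): 3 reachable states
  t0 = rec X. b.c.a.X ⊢ ··b··> t1
  t1 = c.a.(rec X. b.c.a.X) ⊢ ··c··> t2
  t2 = a.(rec X. b.c.a.X) ⊢ ··a··> t0
Partition-refinement fixed point:
  B0 = {s0, t0}
  B1 = {s1, t1}
  B2 = {s2, t2}
s0 ∈ B0, t0 ∈ B0 → same block

bisimilar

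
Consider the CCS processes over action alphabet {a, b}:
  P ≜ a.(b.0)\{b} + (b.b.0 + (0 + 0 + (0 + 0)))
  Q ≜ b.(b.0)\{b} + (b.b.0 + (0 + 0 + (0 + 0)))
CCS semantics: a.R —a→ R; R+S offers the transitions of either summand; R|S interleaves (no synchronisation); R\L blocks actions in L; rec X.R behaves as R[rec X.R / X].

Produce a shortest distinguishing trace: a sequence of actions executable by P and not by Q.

LTS(P): 4 reachable states
  u0 = a.(b.0)\{b} + (b.b.0 + (0 + 0 + (0 + 0))) → --a--▸ u1, --b--▸ u2
  u1 = (b.0)\{b} → stopped
  u2 = b.0 → --b--▸ u3
  u3 = 0 → stopped
LTS(Q): 4 reachable states
  v0 = b.(b.0)\{b} + (b.b.0 + (0 + 0 + (0 + 0))) → --b--▸ v1, --b--▸ v2
  v1 = (b.0)\{b} → stopped
  v2 = b.0 → --b--▸ v3
  v3 = 0 → stopped
Executing a from P (initial set {u0}):
  after a @ step 1: {u1}
  ✓ P
Executing a from Q (initial set {v0}):
  after a @ step 1: ∅ (Q stuck)

a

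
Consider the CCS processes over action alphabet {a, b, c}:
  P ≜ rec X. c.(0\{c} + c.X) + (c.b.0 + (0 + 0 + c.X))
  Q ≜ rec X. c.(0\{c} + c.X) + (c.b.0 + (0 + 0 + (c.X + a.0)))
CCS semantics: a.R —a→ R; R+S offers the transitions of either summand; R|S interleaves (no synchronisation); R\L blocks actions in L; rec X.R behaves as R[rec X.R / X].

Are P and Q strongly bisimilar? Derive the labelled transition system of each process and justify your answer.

not bisimilar

P's transition system — 4 states:
  u0 = rec X. c.(0\{c} + c.X) + (c.b.0 + (0 + 0 + c.X)) → ··c··> u0, ··c··> u1, ··c··> u2
  u1 = 0\{c} + c.(rec X. c.(0\{c} + c.X) + (c.b.0 + (0 + 0 + c.X))) → ··c··> u0
  u2 = b.0 → ··b··> u3
  u3 = 0 → (no moves)
Q's transition system — 4 states:
  v0 = rec X. c.(0\{c} + c.X) + (c.b.0 + (0 + 0 + (c.X + a.0))) → ··a··> v1, ··c··> v0, ··c··> v2, ··c··> v3
  v1 = 0 → (no moves)
  v2 = 0\{c} + c.(rec X. c.(0\{c} + c.X) + (c.b.0 + (0 + 0 + (c.X + a.0)))) → ··c··> v0
  v3 = b.0 → ··b··> v1
Partition-refinement fixed point:
  B0 = {u0}
  B1 = {u1}
  B2 = {u2, v3}
  B3 = {u3, v1}
  B4 = {v0}
  B5 = {v2}
u0 ∈ B0, v0 ∈ B4 → different blocks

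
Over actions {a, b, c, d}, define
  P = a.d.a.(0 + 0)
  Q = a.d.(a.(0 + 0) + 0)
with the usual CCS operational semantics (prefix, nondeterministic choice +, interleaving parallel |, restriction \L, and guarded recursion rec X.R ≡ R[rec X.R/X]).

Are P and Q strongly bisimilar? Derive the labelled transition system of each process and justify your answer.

P ~ Q

Reachable graph of P (4 states):
  s0 = a.d.a.(0 + 0) :: ··a··> s1
  s1 = d.a.(0 + 0) :: ··d··> s2
  s2 = a.(0 + 0) :: ··a··> s3
  s3 = 0 + 0 :: deadlocked
Reachable graph of Q (4 states):
  t0 = a.d.(a.(0 + 0) + 0) :: ··a··> t1
  t1 = d.(a.(0 + 0) + 0) :: ··d··> t2
  t2 = a.(0 + 0) + 0 :: ··a··> t3
  t3 = 0 + 0 :: deadlocked
Partition-refinement fixed point:
  B0 = {s0, t0}
  B1 = {s1, t1}
  B2 = {s2, t2}
  B3 = {s3, t3}
s0 ∈ B0, t0 ∈ B0 → same block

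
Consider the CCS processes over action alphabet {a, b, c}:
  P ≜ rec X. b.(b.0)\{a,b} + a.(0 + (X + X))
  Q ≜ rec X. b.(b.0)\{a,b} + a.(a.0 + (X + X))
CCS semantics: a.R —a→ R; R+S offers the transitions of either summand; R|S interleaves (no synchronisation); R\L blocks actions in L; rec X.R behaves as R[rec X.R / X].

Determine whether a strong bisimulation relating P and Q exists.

LTS(P): 3 reachable states
  s0 = rec X. b.(b.0)\{a,b} + a.(0 + (X + X)) → =a=> s1, =b=> s2
  s1 = 0 + ((rec X. b.(b.0)\{a,b} + a.(0 + (X + X))) + (rec X. b.(b.0)\{a,b} + a.(0 + (X + X)))) → =a=> s1, =b=> s2
  s2 = (b.0)\{a,b} → (no moves)
LTS(Q): 4 reachable states
  t0 = rec X. b.(b.0)\{a,b} + a.(a.0 + (X + X)) → =a=> t1, =b=> t2
  t1 = a.0 + ((rec X. b.(b.0)\{a,b} + a.(a.0 + (X + X))) + (rec X. b.(b.0)\{a,b} + a.(a.0 + (X + X)))) → =a=> t1, =a=> t3, =b=> t2
  t2 = (b.0)\{a,b} → (no moves)
  t3 = 0 → (no moves)
Bisimilarity quotient blocks:
  B0 = {s0, s1}
  B1 = {s2, t2, t3}
  B2 = {t0}
  B3 = {t1}
s0 ∈ B0, t0 ∈ B2 → different blocks

not bisimilar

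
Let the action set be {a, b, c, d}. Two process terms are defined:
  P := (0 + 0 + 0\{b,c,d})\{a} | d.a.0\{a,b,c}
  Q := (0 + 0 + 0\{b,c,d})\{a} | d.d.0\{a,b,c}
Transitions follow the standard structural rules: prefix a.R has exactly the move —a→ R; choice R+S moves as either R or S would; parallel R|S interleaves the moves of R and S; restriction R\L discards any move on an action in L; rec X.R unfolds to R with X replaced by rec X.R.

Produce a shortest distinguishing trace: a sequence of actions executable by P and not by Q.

da

LTS(P): 3 reachable states
  u0 = (0 + 0 + 0\{b,c,d})\{a} | d.a.0\{a,b,c} ⊢ =d=> u1
  u1 = (0 + 0 + 0\{b,c,d})\{a} | a.0\{a,b,c} ⊢ =a=> u2
  u2 = (0 + 0 + 0\{b,c,d})\{a} | 0\{a,b,c} ⊢ (no moves)
LTS(Q): 3 reachable states
  v0 = (0 + 0 + 0\{b,c,d})\{a} | d.d.0\{a,b,c} ⊢ =d=> v1
  v1 = (0 + 0 + 0\{b,c,d})\{a} | d.0\{a,b,c} ⊢ =d=> v2
  v2 = (0 + 0 + 0\{b,c,d})\{a} | 0\{a,b,c} ⊢ (no moves)
Executing da from P (initial set {u0}):
  after d @ step 1: {u1}
  after a @ step 2: {u2}
  P completes σ.
Executing da from Q (initial set {v0}):
  after d @ step 1: {v1}
  after a @ step 2: ∅  — Q cannot continue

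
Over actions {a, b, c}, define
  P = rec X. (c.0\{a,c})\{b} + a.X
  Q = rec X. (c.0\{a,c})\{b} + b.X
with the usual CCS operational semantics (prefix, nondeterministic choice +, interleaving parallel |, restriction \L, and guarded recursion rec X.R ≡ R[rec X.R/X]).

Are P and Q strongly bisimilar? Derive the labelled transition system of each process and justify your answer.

NO

LTS(P): 2 reachable states
  m0 = rec X. (c.0\{a,c})\{b} + a.X ⊢ =a=> m0, =c=> m1
  m1 = 0\{a,c}\{b} ⊢ stopped
LTS(Q): 2 reachable states
  n0 = rec X. (c.0\{a,c})\{b} + b.X ⊢ =b=> n0, =c=> n1
  n1 = 0\{a,c}\{b} ⊢ stopped
Coarsest stable partition (strong bisimilarity classes):
  B0 = {m0}
  B1 = {m1, n1}
  B2 = {n0}
m0 ∈ B0, n0 ∈ B2 → different blocks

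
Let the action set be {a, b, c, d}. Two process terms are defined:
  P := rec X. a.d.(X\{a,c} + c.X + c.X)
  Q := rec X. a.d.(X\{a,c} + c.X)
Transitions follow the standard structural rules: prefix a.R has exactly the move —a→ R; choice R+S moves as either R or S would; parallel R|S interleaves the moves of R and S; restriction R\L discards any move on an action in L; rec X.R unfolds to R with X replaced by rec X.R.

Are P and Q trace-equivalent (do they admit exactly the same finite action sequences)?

traces(P) = traces(Q)

LTS(P): 3 reachable states
  p0 = rec X. a.d.(X\{a,c} + c.X + c.X) :: =a=> p1
  p1 = d.((rec X. a.d.(X\{a,c} + c.X + c.X))\{a,c} + c.(rec X. a.d.(X\{a,c} + c.X + c.X)) + c.(rec X. a.d.(X\{a,c} + c.X + c.X))) :: =d=> p2
  p2 = (rec X. a.d.(X\{a,c} + c.X + c.X))\{a,c} + c.(rec X. a.d.(X\{a,c} + c.X + c.X)) + c.(rec X. a.d.(X\{a,c} + c.X + c.X)) :: =c=> p0
LTS(Q): 3 reachable states
  q0 = rec X. a.d.(X\{a,c} + c.X) :: =a=> q1
  q1 = d.((rec X. a.d.(X\{a,c} + c.X))\{a,c} + c.(rec X. a.d.(X\{a,c} + c.X))) :: =d=> q2
  q2 = (rec X. a.d.(X\{a,c} + c.X))\{a,c} + c.(rec X. a.d.(X\{a,c} + c.X)) :: =c=> q0
Coarsest stable partition (strong bisimilarity classes):
  B0 = {p0, q0}
  B1 = {p1, q1}
  B2 = {p2, q2}
p0 ∈ B0, q0 ∈ B0 → same block
Bisimilar ⇒ trace-equivalent.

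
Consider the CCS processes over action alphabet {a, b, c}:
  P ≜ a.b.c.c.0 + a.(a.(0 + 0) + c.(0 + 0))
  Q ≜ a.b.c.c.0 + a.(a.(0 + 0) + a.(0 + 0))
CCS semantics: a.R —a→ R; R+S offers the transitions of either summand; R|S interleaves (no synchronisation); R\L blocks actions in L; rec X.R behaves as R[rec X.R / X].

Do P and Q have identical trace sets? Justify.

trace-distinct — witness ⟨ac⟩

LTS(P): 7 reachable states
  p0 = a.b.c.c.0 + a.(a.(0 + 0) + c.(0 + 0)) → =a=> p1, =a=> p2
  p1 = a.(0 + 0) + c.(0 + 0) → =a=> p3, =c=> p3
  p2 = b.c.c.0 → =b=> p4
  p3 = 0 + 0 → ∅
  p4 = c.c.0 → =c=> p5
  p5 = c.0 → =c=> p6
  p6 = 0 → ∅
LTS(Q): 7 reachable states
  q0 = a.b.c.c.0 + a.(a.(0 + 0) + a.(0 + 0)) → =a=> q1, =a=> q2
  q1 = a.(0 + 0) + a.(0 + 0) → =a=> q3
  q2 = b.c.c.0 → =b=> q4
  q3 = 0 + 0 → ∅
  q4 = c.c.0 → =c=> q5
  q5 = c.0 → =c=> q6
  q6 = 0 → ∅
Trace ⟨ac⟩ through P, begin at {p0}:
  step 1 (a): {p1, p2}
  step 2 (c): {p3}
  ✓ P
Trace ⟨ac⟩ through Q, begin at {q0}:
  step 1 (a): {q1, q2}
  step 2 (c): ∅  — Q cannot continue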